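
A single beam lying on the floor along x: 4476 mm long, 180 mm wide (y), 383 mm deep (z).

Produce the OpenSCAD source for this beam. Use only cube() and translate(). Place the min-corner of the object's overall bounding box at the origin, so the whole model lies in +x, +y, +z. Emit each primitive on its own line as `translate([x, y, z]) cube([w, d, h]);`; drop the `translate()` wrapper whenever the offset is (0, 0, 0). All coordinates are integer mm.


cube([4476, 180, 383]);


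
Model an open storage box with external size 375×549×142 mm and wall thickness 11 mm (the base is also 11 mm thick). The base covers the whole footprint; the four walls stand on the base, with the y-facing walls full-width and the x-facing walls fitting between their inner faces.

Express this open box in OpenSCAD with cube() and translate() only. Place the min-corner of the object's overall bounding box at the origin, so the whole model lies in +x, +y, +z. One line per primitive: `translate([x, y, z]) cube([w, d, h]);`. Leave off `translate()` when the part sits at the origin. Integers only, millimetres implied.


cube([375, 549, 11]);
translate([0, 0, 11]) cube([375, 11, 131]);
translate([0, 538, 11]) cube([375, 11, 131]);
translate([0, 11, 11]) cube([11, 527, 131]);
translate([364, 11, 11]) cube([11, 527, 131]);


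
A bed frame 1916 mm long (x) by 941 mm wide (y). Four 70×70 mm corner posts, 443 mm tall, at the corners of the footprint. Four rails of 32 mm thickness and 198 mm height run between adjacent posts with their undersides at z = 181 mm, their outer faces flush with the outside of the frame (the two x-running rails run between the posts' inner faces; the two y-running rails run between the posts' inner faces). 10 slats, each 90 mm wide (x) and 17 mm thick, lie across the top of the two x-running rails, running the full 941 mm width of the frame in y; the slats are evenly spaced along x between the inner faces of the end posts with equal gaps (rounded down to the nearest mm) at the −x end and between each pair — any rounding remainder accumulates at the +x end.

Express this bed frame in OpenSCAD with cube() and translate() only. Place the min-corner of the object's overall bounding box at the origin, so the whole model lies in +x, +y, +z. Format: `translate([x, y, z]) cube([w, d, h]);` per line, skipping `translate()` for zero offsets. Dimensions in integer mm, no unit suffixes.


// slat z = rail_z + rail_h = 181 + 198 = 379
// slat gap = ⌊(1776 − 10·90) / 11⌋ = 79
cube([70, 70, 443]);
translate([0, 871, 0]) cube([70, 70, 443]);
translate([1846, 0, 0]) cube([70, 70, 443]);
translate([1846, 871, 0]) cube([70, 70, 443]);
translate([70, 0, 181]) cube([1776, 32, 198]);
translate([70, 909, 181]) cube([1776, 32, 198]);
translate([0, 70, 181]) cube([32, 801, 198]);
translate([1884, 70, 181]) cube([32, 801, 198]);
translate([149, 0, 379]) cube([90, 941, 17]);
translate([318, 0, 379]) cube([90, 941, 17]);
translate([487, 0, 379]) cube([90, 941, 17]);
translate([656, 0, 379]) cube([90, 941, 17]);
translate([825, 0, 379]) cube([90, 941, 17]);
translate([994, 0, 379]) cube([90, 941, 17]);
translate([1163, 0, 379]) cube([90, 941, 17]);
translate([1332, 0, 379]) cube([90, 941, 17]);
translate([1501, 0, 379]) cube([90, 941, 17]);
translate([1670, 0, 379]) cube([90, 941, 17]);


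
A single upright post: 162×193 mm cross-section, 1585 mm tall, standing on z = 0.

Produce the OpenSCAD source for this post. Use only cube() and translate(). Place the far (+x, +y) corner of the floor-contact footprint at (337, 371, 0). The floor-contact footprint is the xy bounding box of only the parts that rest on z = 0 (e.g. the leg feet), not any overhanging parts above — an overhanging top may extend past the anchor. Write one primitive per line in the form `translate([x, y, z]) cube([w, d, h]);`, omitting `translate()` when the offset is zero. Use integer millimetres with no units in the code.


translate([175, 178, 0]) cube([162, 193, 1585]);


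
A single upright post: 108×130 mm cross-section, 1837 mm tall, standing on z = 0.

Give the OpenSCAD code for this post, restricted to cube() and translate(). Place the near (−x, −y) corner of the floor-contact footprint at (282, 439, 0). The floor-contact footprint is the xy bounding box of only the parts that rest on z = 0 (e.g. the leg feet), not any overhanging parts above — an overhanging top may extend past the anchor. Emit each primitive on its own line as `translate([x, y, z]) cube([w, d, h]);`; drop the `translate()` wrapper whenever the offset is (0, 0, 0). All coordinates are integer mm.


translate([282, 439, 0]) cube([108, 130, 1837]);


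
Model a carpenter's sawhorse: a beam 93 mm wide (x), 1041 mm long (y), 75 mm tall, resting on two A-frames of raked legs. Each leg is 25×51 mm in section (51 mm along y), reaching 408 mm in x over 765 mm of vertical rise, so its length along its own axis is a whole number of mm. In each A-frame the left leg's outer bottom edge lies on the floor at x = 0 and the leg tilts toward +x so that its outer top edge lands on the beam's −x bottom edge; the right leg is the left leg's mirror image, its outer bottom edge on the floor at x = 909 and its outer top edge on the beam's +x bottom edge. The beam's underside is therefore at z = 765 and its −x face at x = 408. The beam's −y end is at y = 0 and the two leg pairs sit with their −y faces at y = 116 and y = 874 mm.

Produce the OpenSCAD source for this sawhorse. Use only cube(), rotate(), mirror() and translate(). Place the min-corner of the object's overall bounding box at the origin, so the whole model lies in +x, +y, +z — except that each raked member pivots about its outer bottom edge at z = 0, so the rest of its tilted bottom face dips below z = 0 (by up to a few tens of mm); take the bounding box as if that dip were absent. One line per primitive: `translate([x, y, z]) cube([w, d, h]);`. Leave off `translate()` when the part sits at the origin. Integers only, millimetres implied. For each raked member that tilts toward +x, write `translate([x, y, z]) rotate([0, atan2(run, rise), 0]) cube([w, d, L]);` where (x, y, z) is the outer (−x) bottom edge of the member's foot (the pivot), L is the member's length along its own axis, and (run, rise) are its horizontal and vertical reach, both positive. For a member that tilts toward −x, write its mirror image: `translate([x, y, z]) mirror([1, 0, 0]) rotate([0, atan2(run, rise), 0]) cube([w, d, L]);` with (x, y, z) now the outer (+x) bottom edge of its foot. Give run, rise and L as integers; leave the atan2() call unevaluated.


// leg length = √(408² + 765²) = 867
// right-leg outer foot x = 2·408 + 93 = 909
// beam min-corner = (408, 0, 765)
translate([408, 0, 765]) cube([93, 1041, 75]);
translate([0, 116, 0]) rotate([0, atan2(408, 765), 0]) cube([25, 51, 867]);
translate([909, 116, 0]) mirror([1, 0, 0]) rotate([0, atan2(408, 765), 0]) cube([25, 51, 867]);
translate([0, 874, 0]) rotate([0, atan2(408, 765), 0]) cube([25, 51, 867]);
translate([909, 874, 0]) mirror([1, 0, 0]) rotate([0, atan2(408, 765), 0]) cube([25, 51, 867]);


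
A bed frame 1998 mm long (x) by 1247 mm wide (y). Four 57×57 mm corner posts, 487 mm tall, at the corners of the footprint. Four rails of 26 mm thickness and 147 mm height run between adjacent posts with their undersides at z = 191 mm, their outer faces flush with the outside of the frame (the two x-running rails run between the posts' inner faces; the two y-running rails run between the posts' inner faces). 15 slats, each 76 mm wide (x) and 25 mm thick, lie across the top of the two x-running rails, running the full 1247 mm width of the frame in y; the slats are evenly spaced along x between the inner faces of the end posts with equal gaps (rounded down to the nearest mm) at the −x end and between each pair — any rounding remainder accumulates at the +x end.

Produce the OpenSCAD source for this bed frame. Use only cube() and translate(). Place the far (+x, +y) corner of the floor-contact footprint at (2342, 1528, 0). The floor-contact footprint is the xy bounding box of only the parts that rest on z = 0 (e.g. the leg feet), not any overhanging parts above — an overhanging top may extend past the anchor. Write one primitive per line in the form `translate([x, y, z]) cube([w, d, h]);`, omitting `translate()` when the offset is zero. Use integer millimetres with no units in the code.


// slat z = rail_z + rail_h = 191 + 147 = 338
// slat gap = ⌊(1884 − 15·76) / 16⌋ = 46
translate([344, 281, 0]) cube([57, 57, 487]);
translate([344, 1471, 0]) cube([57, 57, 487]);
translate([2285, 281, 0]) cube([57, 57, 487]);
translate([2285, 1471, 0]) cube([57, 57, 487]);
translate([401, 281, 191]) cube([1884, 26, 147]);
translate([401, 1502, 191]) cube([1884, 26, 147]);
translate([344, 338, 191]) cube([26, 1133, 147]);
translate([2316, 338, 191]) cube([26, 1133, 147]);
translate([447, 281, 338]) cube([76, 1247, 25]);
translate([569, 281, 338]) cube([76, 1247, 25]);
translate([691, 281, 338]) cube([76, 1247, 25]);
translate([813, 281, 338]) cube([76, 1247, 25]);
translate([935, 281, 338]) cube([76, 1247, 25]);
translate([1057, 281, 338]) cube([76, 1247, 25]);
translate([1179, 281, 338]) cube([76, 1247, 25]);
translate([1301, 281, 338]) cube([76, 1247, 25]);
translate([1423, 281, 338]) cube([76, 1247, 25]);
translate([1545, 281, 338]) cube([76, 1247, 25]);
translate([1667, 281, 338]) cube([76, 1247, 25]);
translate([1789, 281, 338]) cube([76, 1247, 25]);
translate([1911, 281, 338]) cube([76, 1247, 25]);
translate([2033, 281, 338]) cube([76, 1247, 25]);
translate([2155, 281, 338]) cube([76, 1247, 25]);


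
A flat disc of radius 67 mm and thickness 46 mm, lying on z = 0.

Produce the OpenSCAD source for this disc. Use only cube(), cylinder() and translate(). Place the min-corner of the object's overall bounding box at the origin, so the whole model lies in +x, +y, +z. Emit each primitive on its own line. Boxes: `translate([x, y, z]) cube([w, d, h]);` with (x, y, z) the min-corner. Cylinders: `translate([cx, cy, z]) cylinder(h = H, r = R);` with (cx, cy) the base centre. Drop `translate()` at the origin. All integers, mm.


translate([67, 67, 0]) cylinder(h = 46, r = 67);


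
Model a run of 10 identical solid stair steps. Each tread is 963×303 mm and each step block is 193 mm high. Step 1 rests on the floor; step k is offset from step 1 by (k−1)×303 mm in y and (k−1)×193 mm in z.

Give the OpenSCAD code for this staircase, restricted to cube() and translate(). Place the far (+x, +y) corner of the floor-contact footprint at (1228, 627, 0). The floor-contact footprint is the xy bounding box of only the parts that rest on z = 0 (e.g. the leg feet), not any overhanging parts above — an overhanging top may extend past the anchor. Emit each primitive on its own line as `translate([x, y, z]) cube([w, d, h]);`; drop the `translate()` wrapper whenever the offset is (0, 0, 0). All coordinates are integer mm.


translate([265, 324, 0]) cube([963, 303, 193]);
translate([265, 627, 193]) cube([963, 303, 193]);
translate([265, 930, 386]) cube([963, 303, 193]);
translate([265, 1233, 579]) cube([963, 303, 193]);
translate([265, 1536, 772]) cube([963, 303, 193]);
translate([265, 1839, 965]) cube([963, 303, 193]);
translate([265, 2142, 1158]) cube([963, 303, 193]);
translate([265, 2445, 1351]) cube([963, 303, 193]);
translate([265, 2748, 1544]) cube([963, 303, 193]);
translate([265, 3051, 1737]) cube([963, 303, 193]);


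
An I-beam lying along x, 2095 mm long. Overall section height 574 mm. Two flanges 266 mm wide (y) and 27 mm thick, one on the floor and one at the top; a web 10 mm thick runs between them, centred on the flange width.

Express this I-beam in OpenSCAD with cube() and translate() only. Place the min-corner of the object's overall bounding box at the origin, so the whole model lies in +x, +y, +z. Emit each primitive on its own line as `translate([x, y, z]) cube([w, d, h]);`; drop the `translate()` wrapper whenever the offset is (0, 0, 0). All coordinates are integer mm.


cube([2095, 266, 27]);
translate([0, 128, 27]) cube([2095, 10, 520]);
translate([0, 0, 547]) cube([2095, 266, 27]);


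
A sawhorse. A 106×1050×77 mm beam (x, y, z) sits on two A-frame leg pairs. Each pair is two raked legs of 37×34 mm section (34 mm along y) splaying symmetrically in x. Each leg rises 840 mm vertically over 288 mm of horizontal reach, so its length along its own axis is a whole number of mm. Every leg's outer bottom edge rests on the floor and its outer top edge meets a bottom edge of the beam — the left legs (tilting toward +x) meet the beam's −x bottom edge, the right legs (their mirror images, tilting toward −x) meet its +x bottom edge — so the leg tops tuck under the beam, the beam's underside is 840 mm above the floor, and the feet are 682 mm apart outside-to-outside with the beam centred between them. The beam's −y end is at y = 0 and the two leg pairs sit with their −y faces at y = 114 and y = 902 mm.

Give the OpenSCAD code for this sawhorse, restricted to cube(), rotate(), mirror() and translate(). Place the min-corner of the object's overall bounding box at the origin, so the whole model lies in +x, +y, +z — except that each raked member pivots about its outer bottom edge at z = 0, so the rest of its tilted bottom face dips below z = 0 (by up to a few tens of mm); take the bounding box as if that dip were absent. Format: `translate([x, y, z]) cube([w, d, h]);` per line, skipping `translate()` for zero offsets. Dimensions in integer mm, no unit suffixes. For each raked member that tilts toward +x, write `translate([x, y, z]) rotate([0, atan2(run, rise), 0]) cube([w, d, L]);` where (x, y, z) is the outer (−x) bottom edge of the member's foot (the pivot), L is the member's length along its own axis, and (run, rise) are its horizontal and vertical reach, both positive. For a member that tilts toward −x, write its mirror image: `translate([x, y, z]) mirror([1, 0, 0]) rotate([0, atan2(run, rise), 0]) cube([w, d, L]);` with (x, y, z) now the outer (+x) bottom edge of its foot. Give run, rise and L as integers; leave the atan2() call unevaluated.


// leg length = √(288² + 840²) = 888
// right-leg outer foot x = 2·288 + 106 = 682
// beam min-corner = (288, 0, 840)
translate([288, 0, 840]) cube([106, 1050, 77]);
translate([0, 114, 0]) rotate([0, atan2(288, 840), 0]) cube([37, 34, 888]);
translate([682, 114, 0]) mirror([1, 0, 0]) rotate([0, atan2(288, 840), 0]) cube([37, 34, 888]);
translate([0, 902, 0]) rotate([0, atan2(288, 840), 0]) cube([37, 34, 888]);
translate([682, 902, 0]) mirror([1, 0, 0]) rotate([0, atan2(288, 840), 0]) cube([37, 34, 888]);


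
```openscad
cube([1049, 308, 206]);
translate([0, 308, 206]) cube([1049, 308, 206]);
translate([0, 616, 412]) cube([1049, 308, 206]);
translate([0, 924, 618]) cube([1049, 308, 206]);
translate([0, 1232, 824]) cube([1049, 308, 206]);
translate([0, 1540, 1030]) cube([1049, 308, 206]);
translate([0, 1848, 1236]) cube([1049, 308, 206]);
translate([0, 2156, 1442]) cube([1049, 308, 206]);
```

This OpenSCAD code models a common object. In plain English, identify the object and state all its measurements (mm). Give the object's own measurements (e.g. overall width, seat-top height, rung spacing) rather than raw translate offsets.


A straight staircase of 8 solid steps. Each step is 1049 mm wide (x), 308 mm deep (y, the going) and 206 mm tall (the rise). The first step rests on the floor; each subsequent step sits one going further in +y and one rise higher in +z, directly behind and above the previous step with no overlap.


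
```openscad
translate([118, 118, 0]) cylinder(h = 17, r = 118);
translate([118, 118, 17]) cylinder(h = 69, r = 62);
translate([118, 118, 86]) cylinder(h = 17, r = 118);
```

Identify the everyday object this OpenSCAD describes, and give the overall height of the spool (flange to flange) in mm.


A spool. The overall height is 103 mm.

Three coaxial cylinders, large–small–large — a spool. Two 17 mm flanges and a 69 mm core give 17 + 69 + 17 = 103 mm.


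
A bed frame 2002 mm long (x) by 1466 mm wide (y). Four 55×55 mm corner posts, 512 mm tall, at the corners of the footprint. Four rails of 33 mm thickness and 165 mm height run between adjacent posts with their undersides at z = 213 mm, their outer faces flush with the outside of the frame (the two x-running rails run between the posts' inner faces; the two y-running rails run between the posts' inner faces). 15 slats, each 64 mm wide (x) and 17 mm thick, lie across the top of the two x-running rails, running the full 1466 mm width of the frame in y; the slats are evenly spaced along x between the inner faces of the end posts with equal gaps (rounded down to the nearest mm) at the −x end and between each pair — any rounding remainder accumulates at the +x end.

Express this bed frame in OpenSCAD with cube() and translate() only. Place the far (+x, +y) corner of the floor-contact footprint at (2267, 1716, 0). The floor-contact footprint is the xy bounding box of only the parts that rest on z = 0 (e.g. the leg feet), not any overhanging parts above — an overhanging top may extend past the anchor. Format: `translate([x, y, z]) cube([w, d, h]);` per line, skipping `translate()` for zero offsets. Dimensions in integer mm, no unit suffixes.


translate([265, 250, 0]) cube([55, 55, 512]);
translate([265, 1661, 0]) cube([55, 55, 512]);
translate([2212, 250, 0]) cube([55, 55, 512]);
translate([2212, 1661, 0]) cube([55, 55, 512]);
translate([320, 250, 213]) cube([1892, 33, 165]);
translate([320, 1683, 213]) cube([1892, 33, 165]);
translate([265, 305, 213]) cube([33, 1356, 165]);
translate([2234, 305, 213]) cube([33, 1356, 165]);
translate([378, 250, 378]) cube([64, 1466, 17]);
translate([500, 250, 378]) cube([64, 1466, 17]);
translate([622, 250, 378]) cube([64, 1466, 17]);
translate([744, 250, 378]) cube([64, 1466, 17]);
translate([866, 250, 378]) cube([64, 1466, 17]);
translate([988, 250, 378]) cube([64, 1466, 17]);
translate([1110, 250, 378]) cube([64, 1466, 17]);
translate([1232, 250, 378]) cube([64, 1466, 17]);
translate([1354, 250, 378]) cube([64, 1466, 17]);
translate([1476, 250, 378]) cube([64, 1466, 17]);
translate([1598, 250, 378]) cube([64, 1466, 17]);
translate([1720, 250, 378]) cube([64, 1466, 17]);
translate([1842, 250, 378]) cube([64, 1466, 17]);
translate([1964, 250, 378]) cube([64, 1466, 17]);
translate([2086, 250, 378]) cube([64, 1466, 17]);


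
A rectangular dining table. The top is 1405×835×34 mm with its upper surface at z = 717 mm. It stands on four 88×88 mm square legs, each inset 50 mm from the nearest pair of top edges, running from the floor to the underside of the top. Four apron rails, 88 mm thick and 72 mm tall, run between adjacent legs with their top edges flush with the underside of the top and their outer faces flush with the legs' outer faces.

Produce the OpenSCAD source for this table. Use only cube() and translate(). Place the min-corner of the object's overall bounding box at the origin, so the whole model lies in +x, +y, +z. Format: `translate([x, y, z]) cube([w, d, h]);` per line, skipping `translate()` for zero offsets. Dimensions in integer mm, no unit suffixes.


translate([0, 0, 683]) cube([1405, 835, 34]);
translate([50, 50, 0]) cube([88, 88, 683]);
translate([1267, 50, 0]) cube([88, 88, 683]);
translate([50, 697, 0]) cube([88, 88, 683]);
translate([1267, 697, 0]) cube([88, 88, 683]);
translate([138, 50, 611]) cube([1129, 88, 72]);
translate([138, 697, 611]) cube([1129, 88, 72]);
translate([50, 138, 611]) cube([88, 559, 72]);
translate([1267, 138, 611]) cube([88, 559, 72]);


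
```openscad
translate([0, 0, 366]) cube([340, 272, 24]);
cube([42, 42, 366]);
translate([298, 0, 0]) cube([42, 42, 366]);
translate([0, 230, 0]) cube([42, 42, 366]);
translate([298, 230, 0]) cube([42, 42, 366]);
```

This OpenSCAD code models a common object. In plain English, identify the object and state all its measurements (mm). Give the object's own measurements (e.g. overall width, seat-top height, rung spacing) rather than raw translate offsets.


A four-legged stool. The seat is a 340×272×24 mm slab whose top surface is at z = 390 mm; four square legs, each 42×42 mm in cross-section, run from the floor (z = 0) to the underside of the seat, each flush with a corner of the seat.


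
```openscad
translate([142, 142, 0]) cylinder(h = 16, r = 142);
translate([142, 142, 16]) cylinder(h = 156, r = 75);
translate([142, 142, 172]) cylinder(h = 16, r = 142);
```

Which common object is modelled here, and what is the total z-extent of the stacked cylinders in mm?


A spool. The overall height is 188 mm.

Three coaxial cylinders, large–small–large — a spool. Two 16 mm flanges and a 156 mm core give 16 + 156 + 16 = 188 mm.


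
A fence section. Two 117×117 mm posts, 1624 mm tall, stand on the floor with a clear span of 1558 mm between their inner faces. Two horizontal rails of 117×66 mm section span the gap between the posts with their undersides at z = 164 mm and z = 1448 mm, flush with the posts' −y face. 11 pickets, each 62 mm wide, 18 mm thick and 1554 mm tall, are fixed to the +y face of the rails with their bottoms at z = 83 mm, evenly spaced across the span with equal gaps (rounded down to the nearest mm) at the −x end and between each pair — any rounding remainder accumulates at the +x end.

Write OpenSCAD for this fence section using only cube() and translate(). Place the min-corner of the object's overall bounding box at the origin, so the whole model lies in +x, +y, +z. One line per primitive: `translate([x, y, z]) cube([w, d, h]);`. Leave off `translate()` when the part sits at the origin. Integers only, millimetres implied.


cube([117, 117, 1624]);
translate([1675, 0, 0]) cube([117, 117, 1624]);
translate([117, 0, 164]) cube([1558, 117, 66]);
translate([117, 0, 1448]) cube([1558, 117, 66]);
translate([190, 117, 83]) cube([62, 18, 1554]);
translate([325, 117, 83]) cube([62, 18, 1554]);
translate([460, 117, 83]) cube([62, 18, 1554]);
translate([595, 117, 83]) cube([62, 18, 1554]);
translate([730, 117, 83]) cube([62, 18, 1554]);
translate([865, 117, 83]) cube([62, 18, 1554]);
translate([1000, 117, 83]) cube([62, 18, 1554]);
translate([1135, 117, 83]) cube([62, 18, 1554]);
translate([1270, 117, 83]) cube([62, 18, 1554]);
translate([1405, 117, 83]) cube([62, 18, 1554]);
translate([1540, 117, 83]) cube([62, 18, 1554]);


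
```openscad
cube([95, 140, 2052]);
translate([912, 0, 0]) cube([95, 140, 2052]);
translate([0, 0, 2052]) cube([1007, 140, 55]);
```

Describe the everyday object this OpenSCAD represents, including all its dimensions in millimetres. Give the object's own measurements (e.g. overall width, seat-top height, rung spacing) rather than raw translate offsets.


A door frame. The clear opening is 817 mm wide and 2052 mm high. Two 95 mm wide jambs, 140 mm deep, stand either side of the opening from the floor to the top of the opening. A 55 mm thick head sits across the top of both jambs, spanning the full outside width of the frame.


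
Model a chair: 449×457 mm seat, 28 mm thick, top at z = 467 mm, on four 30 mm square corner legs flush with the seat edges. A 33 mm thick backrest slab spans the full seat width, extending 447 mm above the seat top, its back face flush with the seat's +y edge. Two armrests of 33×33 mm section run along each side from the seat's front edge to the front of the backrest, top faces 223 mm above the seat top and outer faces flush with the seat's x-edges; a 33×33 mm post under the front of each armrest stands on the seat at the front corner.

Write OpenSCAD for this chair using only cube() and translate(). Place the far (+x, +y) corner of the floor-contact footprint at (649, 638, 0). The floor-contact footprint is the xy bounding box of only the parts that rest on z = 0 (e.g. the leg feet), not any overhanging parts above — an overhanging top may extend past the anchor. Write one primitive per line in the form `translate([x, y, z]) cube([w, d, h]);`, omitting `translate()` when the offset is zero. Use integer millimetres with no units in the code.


// leg_h = 467 - 28 = 439
// arm post h = 223 - 33 = 190
translate([200, 181, 439]) cube([449, 457, 28]);
translate([200, 181, 0]) cube([30, 30, 439]);
translate([619, 181, 0]) cube([30, 30, 439]);
translate([200, 608, 0]) cube([30, 30, 439]);
translate([619, 608, 0]) cube([30, 30, 439]);
translate([200, 605, 467]) cube([449, 33, 447]);
translate([200, 181, 657]) cube([33, 424, 33]);
translate([616, 181, 657]) cube([33, 424, 33]);
translate([200, 181, 467]) cube([33, 33, 190]);
translate([616, 181, 467]) cube([33, 33, 190]);


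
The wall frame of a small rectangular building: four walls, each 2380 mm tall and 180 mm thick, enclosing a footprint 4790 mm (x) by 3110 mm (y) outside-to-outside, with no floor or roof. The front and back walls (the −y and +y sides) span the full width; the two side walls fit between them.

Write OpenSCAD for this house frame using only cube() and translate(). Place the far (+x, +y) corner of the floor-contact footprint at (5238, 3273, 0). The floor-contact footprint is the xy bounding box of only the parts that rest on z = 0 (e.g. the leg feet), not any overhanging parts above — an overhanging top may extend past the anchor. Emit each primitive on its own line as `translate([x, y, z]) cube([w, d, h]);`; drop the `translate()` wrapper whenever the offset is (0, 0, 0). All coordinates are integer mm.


translate([448, 163, 0]) cube([4790, 180, 2380]);
translate([448, 3093, 0]) cube([4790, 180, 2380]);
translate([448, 343, 0]) cube([180, 2750, 2380]);
translate([5058, 343, 0]) cube([180, 2750, 2380]);


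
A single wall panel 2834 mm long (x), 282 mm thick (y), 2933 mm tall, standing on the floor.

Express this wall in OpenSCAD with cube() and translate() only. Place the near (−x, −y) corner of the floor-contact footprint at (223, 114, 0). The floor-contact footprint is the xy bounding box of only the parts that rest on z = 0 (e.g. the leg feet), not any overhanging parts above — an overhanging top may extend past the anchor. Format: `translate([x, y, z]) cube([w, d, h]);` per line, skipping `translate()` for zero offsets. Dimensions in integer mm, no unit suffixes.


translate([223, 114, 0]) cube([2834, 282, 2933]);


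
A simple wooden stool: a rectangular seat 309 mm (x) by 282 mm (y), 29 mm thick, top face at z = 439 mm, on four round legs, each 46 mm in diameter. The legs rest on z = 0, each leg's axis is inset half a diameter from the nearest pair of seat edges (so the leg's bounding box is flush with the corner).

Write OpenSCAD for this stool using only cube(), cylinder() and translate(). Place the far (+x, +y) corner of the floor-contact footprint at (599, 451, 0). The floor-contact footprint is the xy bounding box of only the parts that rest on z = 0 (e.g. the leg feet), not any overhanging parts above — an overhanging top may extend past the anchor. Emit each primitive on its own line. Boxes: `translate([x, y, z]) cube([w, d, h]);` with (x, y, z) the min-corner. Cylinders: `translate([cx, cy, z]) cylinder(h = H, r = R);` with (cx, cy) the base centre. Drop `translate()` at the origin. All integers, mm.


translate([290, 169, 410]) cube([309, 282, 29]);
translate([313, 192, 0]) cylinder(h = 410, r = 23);
translate([576, 192, 0]) cylinder(h = 410, r = 23);
translate([313, 428, 0]) cylinder(h = 410, r = 23);
translate([576, 428, 0]) cylinder(h = 410, r = 23);


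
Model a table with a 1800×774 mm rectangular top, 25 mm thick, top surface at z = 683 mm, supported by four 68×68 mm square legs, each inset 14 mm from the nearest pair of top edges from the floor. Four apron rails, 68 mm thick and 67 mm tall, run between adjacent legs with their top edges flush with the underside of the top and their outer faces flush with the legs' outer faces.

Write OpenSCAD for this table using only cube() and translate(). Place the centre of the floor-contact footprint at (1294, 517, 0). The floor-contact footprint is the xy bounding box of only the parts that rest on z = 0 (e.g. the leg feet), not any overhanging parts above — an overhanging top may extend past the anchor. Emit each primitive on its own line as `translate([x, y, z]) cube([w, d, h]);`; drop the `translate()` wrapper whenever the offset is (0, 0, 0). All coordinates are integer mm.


// leg_h = 683 - 25 = 658
// apron z = 658 - 67 = 591
translate([394, 130, 658]) cube([1800, 774, 25]);
translate([408, 144, 0]) cube([68, 68, 658]);
translate([2112, 144, 0]) cube([68, 68, 658]);
translate([408, 822, 0]) cube([68, 68, 658]);
translate([2112, 822, 0]) cube([68, 68, 658]);
translate([476, 144, 591]) cube([1636, 68, 67]);
translate([476, 822, 591]) cube([1636, 68, 67]);
translate([408, 212, 591]) cube([68, 610, 67]);
translate([2112, 212, 591]) cube([68, 610, 67]);


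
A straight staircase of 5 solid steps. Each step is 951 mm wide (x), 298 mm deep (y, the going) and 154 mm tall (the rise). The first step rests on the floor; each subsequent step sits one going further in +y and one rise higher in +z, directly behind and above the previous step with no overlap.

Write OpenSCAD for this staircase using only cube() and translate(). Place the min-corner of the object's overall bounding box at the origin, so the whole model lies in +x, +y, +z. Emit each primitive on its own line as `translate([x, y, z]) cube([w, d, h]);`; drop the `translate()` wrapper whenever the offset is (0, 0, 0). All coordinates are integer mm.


cube([951, 298, 154]);
translate([0, 298, 154]) cube([951, 298, 154]);
translate([0, 596, 308]) cube([951, 298, 154]);
translate([0, 894, 462]) cube([951, 298, 154]);
translate([0, 1192, 616]) cube([951, 298, 154]);


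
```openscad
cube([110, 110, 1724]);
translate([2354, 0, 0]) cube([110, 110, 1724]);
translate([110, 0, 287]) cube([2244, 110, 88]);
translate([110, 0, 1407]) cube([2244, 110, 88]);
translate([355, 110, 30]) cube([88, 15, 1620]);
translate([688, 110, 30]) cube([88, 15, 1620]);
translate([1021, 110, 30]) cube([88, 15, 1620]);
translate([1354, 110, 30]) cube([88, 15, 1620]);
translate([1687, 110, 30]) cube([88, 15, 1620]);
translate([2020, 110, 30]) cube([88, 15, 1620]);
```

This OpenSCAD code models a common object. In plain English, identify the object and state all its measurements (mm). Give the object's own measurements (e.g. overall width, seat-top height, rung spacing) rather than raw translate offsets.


A fence section. Two 110×110 mm posts, 1724 mm tall, stand on the floor with a clear span of 2244 mm between their inner faces. Two horizontal rails of 110×88 mm section span the gap between the posts with their undersides at z = 287 mm and z = 1407 mm, flush with the posts' −y face. 6 pickets, each 88 mm wide, 15 mm thick and 1620 mm tall, are fixed to the +y face of the rails with their bottoms at z = 30 mm, spaced across the span with a 245 mm gap after the −x post and between neighbouring pickets, with 246 mm left before the +x post.


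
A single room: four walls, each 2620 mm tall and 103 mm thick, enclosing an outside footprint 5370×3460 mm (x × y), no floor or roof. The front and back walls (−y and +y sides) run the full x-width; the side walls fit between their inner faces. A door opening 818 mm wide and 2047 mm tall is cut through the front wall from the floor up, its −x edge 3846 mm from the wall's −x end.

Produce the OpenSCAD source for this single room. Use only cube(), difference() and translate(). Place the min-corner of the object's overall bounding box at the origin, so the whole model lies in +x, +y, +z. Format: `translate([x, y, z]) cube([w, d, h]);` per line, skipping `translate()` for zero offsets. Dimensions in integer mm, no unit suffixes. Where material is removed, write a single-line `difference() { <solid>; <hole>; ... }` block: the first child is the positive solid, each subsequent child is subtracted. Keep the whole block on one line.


difference() { cube([5370, 103, 2620]); translate([3846, 0, 0]) cube([818, 103, 2047]); }
translate([0, 3357, 0]) cube([5370, 103, 2620]);
translate([0, 103, 0]) cube([103, 3254, 2620]);
translate([5267, 103, 0]) cube([103, 3254, 2620]);


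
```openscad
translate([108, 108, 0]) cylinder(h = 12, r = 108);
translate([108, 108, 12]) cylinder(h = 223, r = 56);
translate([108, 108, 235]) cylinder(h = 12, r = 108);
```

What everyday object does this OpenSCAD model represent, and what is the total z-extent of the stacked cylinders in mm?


A spool. The overall height is 247 mm.

Three coaxial cylinders, large–small–large — a spool. Two 12 mm flanges and a 223 mm core give 12 + 223 + 12 = 247 mm.


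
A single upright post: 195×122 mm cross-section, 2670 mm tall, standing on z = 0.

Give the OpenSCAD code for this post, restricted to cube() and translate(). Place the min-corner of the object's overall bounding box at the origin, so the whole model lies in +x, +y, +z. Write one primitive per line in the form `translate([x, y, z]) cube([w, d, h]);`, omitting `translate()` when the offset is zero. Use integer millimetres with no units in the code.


cube([195, 122, 2670]);


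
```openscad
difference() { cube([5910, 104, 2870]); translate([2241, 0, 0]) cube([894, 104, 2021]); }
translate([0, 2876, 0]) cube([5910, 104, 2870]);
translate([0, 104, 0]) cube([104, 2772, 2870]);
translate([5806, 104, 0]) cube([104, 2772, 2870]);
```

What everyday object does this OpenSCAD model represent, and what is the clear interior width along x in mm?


A single room. The interior width is 5702 mm.

Four walls enclosing a rectangle with a door in the front wall — a room. Outside width 5910 minus two 104 mm walls gives 5702 mm.


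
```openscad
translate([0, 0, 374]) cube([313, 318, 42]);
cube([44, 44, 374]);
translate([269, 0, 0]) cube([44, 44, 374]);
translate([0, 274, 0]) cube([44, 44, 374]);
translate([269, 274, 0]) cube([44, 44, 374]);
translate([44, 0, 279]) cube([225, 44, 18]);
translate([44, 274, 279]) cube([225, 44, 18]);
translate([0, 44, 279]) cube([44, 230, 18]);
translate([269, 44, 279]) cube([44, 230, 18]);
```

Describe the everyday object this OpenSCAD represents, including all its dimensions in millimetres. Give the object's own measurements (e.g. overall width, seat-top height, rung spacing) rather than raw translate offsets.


A four-legged stool. The seat is a 313×318×42 mm slab whose top surface is at z = 416 mm; four square legs, each 44×44 mm in cross-section, run from the floor (z = 0) to the underside of the seat, each flush with a corner of the seat. Four stretchers, 44 mm wide and 18 mm tall, connect adjacent legs with their undersides at z = 279 mm, each running between the inner faces of the legs it joins and aligned with the legs' outer faces on the other axis.


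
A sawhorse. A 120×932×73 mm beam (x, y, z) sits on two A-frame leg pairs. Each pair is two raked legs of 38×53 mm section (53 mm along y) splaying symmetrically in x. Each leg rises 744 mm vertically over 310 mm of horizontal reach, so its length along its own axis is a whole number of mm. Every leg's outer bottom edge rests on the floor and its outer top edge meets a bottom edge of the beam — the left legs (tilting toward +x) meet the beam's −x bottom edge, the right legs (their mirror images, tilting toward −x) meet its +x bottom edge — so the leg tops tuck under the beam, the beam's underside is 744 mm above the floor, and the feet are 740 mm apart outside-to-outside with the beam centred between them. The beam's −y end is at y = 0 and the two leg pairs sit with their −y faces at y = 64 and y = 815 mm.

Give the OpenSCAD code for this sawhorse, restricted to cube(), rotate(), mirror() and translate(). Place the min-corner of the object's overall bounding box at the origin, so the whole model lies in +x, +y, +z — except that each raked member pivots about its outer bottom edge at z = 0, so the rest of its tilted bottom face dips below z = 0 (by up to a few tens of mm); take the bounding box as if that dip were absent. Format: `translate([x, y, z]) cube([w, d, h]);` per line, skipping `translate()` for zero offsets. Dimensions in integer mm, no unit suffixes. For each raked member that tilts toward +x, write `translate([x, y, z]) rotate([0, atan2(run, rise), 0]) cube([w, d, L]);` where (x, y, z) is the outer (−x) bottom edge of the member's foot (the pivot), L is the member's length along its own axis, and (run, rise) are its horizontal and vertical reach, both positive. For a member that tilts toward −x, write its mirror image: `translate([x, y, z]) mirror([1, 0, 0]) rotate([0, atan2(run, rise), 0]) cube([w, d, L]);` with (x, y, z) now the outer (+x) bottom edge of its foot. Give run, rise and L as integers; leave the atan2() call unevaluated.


translate([310, 0, 744]) cube([120, 932, 73]);
translate([0, 64, 0]) rotate([0, atan2(310, 744), 0]) cube([38, 53, 806]);
translate([740, 64, 0]) mirror([1, 0, 0]) rotate([0, atan2(310, 744), 0]) cube([38, 53, 806]);
translate([0, 815, 0]) rotate([0, atan2(310, 744), 0]) cube([38, 53, 806]);
translate([740, 815, 0]) mirror([1, 0, 0]) rotate([0, atan2(310, 744), 0]) cube([38, 53, 806]);


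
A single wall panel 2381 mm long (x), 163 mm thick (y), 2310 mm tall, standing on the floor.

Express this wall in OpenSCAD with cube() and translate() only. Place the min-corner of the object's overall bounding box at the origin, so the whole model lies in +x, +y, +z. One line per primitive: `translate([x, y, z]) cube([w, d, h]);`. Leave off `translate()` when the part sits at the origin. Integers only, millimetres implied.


cube([2381, 163, 2310]);


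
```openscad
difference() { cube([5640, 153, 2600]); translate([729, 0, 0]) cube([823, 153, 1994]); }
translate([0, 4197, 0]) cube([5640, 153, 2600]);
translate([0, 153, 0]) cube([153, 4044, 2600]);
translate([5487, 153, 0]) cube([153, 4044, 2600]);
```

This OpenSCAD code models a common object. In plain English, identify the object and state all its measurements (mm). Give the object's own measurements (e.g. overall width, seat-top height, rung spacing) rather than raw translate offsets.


A single room: four walls, each 2600 mm tall and 153 mm thick, enclosing an outside footprint 5640×4350 mm (x × y), no floor or roof. The front and back walls (−y and +y sides) run the full x-width; the side walls fit between their inner faces. A door opening 823 mm wide and 1994 mm tall is cut through the front wall from the floor up, its −x edge 729 mm from the wall's −x end.


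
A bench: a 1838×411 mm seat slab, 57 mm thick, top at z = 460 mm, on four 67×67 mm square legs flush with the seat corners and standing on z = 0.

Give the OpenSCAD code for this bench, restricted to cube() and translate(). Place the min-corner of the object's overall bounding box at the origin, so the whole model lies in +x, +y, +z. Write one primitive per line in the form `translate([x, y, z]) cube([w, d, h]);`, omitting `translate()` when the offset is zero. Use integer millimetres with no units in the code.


translate([0, 0, 403]) cube([1838, 411, 57]);
cube([67, 67, 403]);
translate([0, 344, 0]) cube([67, 67, 403]);
translate([1771, 0, 0]) cube([67, 67, 403]);
translate([1771, 344, 0]) cube([67, 67, 403]);


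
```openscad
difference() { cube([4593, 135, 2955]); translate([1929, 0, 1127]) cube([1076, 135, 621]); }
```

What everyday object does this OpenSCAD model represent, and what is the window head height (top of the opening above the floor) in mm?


A wall with a window opening. The window head height is 1748 mm.

A wall with a rectangular opening subtracted — a window. Sill at z = 1127, opening 621 mm tall, so the head is at 1127 + 621 = 1748 mm.


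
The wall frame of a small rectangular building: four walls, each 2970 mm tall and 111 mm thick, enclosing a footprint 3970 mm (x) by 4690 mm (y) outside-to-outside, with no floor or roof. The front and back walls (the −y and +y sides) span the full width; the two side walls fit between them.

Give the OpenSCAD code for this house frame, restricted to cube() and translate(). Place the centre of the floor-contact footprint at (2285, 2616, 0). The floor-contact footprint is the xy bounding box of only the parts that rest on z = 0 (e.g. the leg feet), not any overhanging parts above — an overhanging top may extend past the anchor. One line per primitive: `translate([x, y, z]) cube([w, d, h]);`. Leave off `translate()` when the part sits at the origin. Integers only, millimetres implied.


translate([300, 271, 0]) cube([3970, 111, 2970]);
translate([300, 4850, 0]) cube([3970, 111, 2970]);
translate([300, 382, 0]) cube([111, 4468, 2970]);
translate([4159, 382, 0]) cube([111, 4468, 2970]);
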